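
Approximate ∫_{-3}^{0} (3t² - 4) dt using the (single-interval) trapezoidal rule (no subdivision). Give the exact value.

T = (b−a)/2 · [f(-3) + f(0)] = 1.5·[23 + (-4)] = 28.5.

28.5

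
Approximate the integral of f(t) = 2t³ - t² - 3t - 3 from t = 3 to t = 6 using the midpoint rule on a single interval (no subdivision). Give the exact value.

436.5

M = (b−a)·f(4.5) = 3·(145.5) = 436.5.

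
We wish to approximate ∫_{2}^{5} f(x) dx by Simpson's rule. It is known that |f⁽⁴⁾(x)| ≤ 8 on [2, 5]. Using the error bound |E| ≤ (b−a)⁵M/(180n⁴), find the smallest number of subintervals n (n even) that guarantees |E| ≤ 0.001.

Need 1944/(180n⁴) ≤ 0.001.
n⁴ ≥ 1944/(180·0.001) = 10800 ⇒ n ≥ 10.1943, so the smallest even n is 12. (n must be even for Simpson's rule.)

12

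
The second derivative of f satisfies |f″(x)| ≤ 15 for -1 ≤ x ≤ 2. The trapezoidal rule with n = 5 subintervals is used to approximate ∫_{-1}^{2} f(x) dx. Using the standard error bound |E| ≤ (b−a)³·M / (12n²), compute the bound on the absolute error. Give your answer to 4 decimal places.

|E| ≤ (3)³·15 / (12·5²) = 405/300 = 1.3500.

1.3500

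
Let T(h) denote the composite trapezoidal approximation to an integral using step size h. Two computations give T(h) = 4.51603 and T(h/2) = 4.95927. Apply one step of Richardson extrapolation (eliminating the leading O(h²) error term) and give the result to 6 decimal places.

R = (4·T(h/2) − T(h)) / 3 = (4·4.95927 − 4.51603)/3 = (15.32105)/3 = 5.107017.

5.107017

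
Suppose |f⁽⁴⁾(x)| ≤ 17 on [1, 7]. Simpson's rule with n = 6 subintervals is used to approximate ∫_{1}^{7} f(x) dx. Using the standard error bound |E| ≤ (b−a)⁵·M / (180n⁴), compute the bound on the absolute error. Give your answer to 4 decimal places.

|E| ≤ (6)⁵·17 / (180·6⁴) = 132192/233280 = 0.5667.

0.5667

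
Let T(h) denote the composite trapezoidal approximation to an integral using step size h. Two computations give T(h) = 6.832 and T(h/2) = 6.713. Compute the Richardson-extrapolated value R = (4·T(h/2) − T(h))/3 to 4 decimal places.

6.6733

R = (4·T(h/2) − T(h)) / 3 = (4·6.713 − 6.832)/3 = (20.020)/3 = 6.6733.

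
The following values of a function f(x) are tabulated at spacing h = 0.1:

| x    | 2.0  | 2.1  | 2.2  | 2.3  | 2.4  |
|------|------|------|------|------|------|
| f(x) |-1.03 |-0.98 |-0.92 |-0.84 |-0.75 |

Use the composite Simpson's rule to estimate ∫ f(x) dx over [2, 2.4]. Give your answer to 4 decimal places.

h = 0.1, n = 4.
(h/3)·[y₀ + 4y₁ + 2y₂ + 4y₃ + y₄] = 0.033333·(-10.90) = -0.3633.

-0.3633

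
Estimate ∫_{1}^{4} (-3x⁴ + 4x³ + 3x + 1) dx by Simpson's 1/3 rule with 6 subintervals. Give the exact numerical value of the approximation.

-333.375

h = (4 − 1)/6 = 0.5.
Nodes x₀,…,x₆ = 1, 1.5, 2, 2.5, 3, 3.5, 4.
f(x) = -3x⁴ + 4x³ + 3x + 1: f₀=5, f₁=3.8125, f₂=-9, f₃=-46.1875, f₄=-125, f₅=-267.1875, f₆=-499.
(h/3)·[f₀ + 4f₁ + 2f₂ + 4f₃ + 2f₄ + 4f₅ + f₆] = 0.166667·(-2000.25) = -333.375.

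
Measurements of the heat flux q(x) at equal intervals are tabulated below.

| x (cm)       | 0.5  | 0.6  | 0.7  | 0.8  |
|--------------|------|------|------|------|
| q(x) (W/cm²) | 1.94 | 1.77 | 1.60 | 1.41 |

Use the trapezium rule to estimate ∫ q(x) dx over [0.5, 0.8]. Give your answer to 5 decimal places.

h = 0.1, n = 3.
(h/2)·[y₀ + 2y₁ + 2y₂ + y₃] = 0.05·(10.09) = 0.50450.

0.50450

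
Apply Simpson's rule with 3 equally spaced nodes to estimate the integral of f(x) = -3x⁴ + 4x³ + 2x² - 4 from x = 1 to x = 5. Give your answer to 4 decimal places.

-1209.3333

h = (5 − 1)/2 = 2.
Nodes x₀,…,x₂ = 1, 3, 5.
f(x) = -3x⁴ + 4x³ + 2x² - 4: f₀=-1, f₁=-121, f₂=-1329.
(h/3)·[f₀ + 4f₁ + f₂] = 0.666667·(-1814) = -1209.3333.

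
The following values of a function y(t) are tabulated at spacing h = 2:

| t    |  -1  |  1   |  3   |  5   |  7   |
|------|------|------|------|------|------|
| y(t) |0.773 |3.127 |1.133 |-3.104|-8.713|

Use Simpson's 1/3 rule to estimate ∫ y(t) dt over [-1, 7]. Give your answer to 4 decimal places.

h = 2, n = 4.
(h/3)·[y₀ + 4y₁ + 2y₂ + 4y₃ + y₄] = 0.666667·(-5.582) = -3.7213.

-3.7213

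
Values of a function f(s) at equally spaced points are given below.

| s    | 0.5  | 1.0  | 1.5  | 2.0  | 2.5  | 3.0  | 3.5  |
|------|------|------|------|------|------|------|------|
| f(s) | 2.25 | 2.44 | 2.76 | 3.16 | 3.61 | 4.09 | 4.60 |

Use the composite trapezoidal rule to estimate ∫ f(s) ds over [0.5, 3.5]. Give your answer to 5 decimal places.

h = 0.5, n = 6.
(h/2)·[y₀ + 2y₁ + 2y₂ + 2y₃ + 2y₄ + 2y₅ + y₆] = 0.25·(38.97) = 9.74250.

9.74250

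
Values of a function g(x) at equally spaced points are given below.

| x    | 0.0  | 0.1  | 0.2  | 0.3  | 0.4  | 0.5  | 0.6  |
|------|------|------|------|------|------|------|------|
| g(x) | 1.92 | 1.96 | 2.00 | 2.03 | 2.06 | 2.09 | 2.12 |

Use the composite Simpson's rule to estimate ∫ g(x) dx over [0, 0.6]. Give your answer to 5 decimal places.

h = 0.1, n = 6.
(h/3)·[y₀ + 4y₁ + 2y₂ + 4y₃ + 2y₄ + 4y₅ + y₆] = 0.033333·(36.48) = 1.21600.

1.21600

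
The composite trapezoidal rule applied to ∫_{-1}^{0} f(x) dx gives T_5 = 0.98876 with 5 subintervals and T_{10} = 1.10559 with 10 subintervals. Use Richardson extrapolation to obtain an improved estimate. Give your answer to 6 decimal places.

1.144533

R = (4·T_{10} − T_5) / 3 = (4·1.10559 − 0.98876)/3 = (3.43360)/3 = 1.144533.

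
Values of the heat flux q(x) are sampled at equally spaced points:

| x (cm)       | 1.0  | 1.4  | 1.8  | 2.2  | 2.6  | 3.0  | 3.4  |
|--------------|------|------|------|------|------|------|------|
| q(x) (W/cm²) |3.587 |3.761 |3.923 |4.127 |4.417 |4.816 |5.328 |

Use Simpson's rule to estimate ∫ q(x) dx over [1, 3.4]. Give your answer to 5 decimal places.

10.18813

h = 0.4, n = 6.
(h/3)·[y₀ + 4y₁ + 2y₂ + 4y₃ + 2y₄ + 4y₅ + y₆] = 0.133333·(76.411) = 10.18813.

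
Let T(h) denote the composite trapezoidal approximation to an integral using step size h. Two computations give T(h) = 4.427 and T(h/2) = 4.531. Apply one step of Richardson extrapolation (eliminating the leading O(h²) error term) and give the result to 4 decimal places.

R = (4·T(h/2) − T(h)) / 3 = (4·4.531 − 4.427)/3 = (13.697)/3 = 4.5657.

4.5657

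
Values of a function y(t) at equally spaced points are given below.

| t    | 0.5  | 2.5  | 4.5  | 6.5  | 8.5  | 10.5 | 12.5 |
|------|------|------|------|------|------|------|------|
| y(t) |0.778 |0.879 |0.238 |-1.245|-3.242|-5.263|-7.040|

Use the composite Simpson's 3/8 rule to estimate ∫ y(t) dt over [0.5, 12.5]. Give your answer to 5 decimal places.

h = 2, n = 6.
(3h/8)·[y₀ + 3y₁ + 3y₂ + 2y₃ + 3y₄ + 3y₅ + y₆] = 0.75·(-30.916) = -23.18700.

-23.18700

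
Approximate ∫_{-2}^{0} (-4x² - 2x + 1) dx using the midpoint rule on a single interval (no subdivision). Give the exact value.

-2

M = (b−a)·f(-1) = 2·(-1) = -2.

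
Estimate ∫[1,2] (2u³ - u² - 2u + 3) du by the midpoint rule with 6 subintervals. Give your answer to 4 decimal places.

5.1481

h = (2 − 1)/6 = 0.166667.
Midpoints m₁,…,m₆ = 1.083333, 1.25, 1.416667, 1.583333, 1.75, 1.916667.
f(m₁)=2.202546, f(m₂)=2.84375, f(m₃)=3.846065, f(m₄)=5.265046, f(m₅)=7.15625, f(m₆)=9.575231.
h·[f(m₁) + f(m₂) + f(m₃) + f(m₄) + f(m₅) + f(m₆)] = 0.166667·(30.888889) = 5.1481.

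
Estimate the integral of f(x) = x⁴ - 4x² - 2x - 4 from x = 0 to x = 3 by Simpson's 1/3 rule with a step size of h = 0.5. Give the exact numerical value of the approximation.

-8.375

h = (3 − 0)/6 = 0.5.
Nodes x₀,…,x₆ = 0, 0.5, 1, 1.5, 2, 2.5, 3.
f(x) = x⁴ - 4x² - 2x - 4: f₀=-4, f₁=-5.9375, f₂=-9, f₃=-10.9375, f₄=-8, f₅=5.0625, f₆=35.
(h/3)·[f₀ + 4f₁ + 2f₂ + 4f₃ + 2f₄ + 4f₅ + f₆] = 0.166667·(-50.25) = -8.375.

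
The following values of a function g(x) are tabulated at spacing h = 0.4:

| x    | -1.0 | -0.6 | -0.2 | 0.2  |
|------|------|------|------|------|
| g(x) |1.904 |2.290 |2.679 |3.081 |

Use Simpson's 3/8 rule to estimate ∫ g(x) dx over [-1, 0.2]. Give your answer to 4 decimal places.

2.9838

h = 0.4, n = 3.
(3h/8)·[y₀ + 3y₁ + 3y₂ + y₃] = 0.15·(19.892) = 2.9838.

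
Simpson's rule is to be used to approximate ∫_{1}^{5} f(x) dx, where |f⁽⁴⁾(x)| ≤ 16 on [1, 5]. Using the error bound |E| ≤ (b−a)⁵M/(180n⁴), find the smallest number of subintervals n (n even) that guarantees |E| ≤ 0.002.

Need 16384/(180n⁴) ≤ 0.002.
n⁴ ≥ 16384/(180·0.002) = 45511.1 ⇒ n ≥ 14.6059, so the smallest even n is 16. (n must be even for Simpson's rule.)

16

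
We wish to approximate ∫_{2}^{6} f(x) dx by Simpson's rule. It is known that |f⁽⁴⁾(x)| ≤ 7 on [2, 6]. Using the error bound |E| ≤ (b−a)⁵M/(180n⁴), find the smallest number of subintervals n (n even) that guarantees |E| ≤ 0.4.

Need 7168/(180n⁴) ≤ 0.4.
n⁴ ≥ 7168/(180·0.4) = 99.5556 ⇒ n ≥ 3.1588, so the smallest even n is 4. (n must be even for Simpson's rule.)

4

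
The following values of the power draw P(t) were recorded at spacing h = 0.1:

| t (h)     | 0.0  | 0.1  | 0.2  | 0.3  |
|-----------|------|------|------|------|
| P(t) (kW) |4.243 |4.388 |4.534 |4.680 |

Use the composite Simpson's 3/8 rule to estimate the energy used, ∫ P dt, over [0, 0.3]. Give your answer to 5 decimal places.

h = 0.1, n = 3.
(3h/8)·[y₀ + 3y₁ + 3y₂ + y₃] = 0.0375·(35.689) = 1.33834.

1.33834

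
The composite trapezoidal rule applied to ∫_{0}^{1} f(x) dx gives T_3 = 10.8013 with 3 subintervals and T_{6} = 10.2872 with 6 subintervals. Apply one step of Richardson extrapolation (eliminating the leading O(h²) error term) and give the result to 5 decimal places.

10.11583

R = (4·T_{6} − T_3) / 3 = (4·10.2872 − 10.8013)/3 = (30.3475)/3 = 10.11583.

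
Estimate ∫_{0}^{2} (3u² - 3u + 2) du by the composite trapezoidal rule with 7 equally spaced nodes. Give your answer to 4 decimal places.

h = (2 − 0)/6 = 0.333333.
Nodes u₀,…,u₆ = 0, 0.333333, 0.666667, 1, 1.333333, 1.666667, 2.
f(u) = 3u² - 3u + 2: f₀=2, f₁=1.333333, f₂=1.333333, f₃=2, f₄=3.333333, f₅=5.333333, f₆=8.
(h/2)·[f₀ + 2f₁ + 2f₂ + 2f₃ + 2f₄ + 2f₅ + f₆] = 0.166667·(36.666667) = 6.1111.

6.1111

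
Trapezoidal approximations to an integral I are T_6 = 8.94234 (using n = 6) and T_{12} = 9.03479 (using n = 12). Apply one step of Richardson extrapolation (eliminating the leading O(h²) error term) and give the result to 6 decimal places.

9.065607

R = (4·T_{12} − T_6) / 3 = (4·9.03479 − 8.94234)/3 = (27.19682)/3 = 9.065607.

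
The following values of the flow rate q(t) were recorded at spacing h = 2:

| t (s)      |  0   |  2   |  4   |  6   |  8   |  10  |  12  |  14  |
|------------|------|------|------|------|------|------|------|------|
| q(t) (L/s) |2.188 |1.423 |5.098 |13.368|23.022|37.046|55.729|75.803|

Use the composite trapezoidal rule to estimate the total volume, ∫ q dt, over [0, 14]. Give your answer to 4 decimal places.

h = 2, n = 7.
(h/2)·[y₀ + 2y₁ + 2y₂ + 2y₃ + 2y₄ + 2y₅ + 2y₆ + y₇] = 1·(349.363) = 349.3630.

349.3630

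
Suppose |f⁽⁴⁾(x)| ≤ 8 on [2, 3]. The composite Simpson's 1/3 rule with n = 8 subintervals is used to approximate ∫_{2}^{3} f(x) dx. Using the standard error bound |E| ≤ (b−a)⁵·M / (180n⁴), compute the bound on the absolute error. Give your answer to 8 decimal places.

0.00001085

|E| ≤ (1)⁵·8 / (180·8⁴) = 8/737280 = 0.00001085.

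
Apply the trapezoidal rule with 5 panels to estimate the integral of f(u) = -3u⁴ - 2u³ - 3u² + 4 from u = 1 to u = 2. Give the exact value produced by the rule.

h = (2 − 1)/5 = 0.2.
Nodes u₀,…,u₅ = 1, 1.2, 1.4, 1.6, 1.8, 2.
f(u) = -3u⁴ - 2u³ - 3u² + 4: f₀=-4, f₁=-9.9968, f₂=-18.8928, f₃=-31.5328, f₄=-48.8768, f₅=-72.
(h/2)·[f₀ + 2f₁ + 2f₂ + 2f₃ + 2f₄ + f₅] = 0.1·(-294.5984) = -29.45984.

-29.45984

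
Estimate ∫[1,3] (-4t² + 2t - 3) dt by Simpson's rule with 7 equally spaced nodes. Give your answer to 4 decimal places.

-32.6667

h = (3 − 1)/6 = 0.333333.
Nodes t₀,…,t₆ = 1, 1.333333, 1.666667, 2, 2.333333, 2.666667, 3.
f(t) = -4t² + 2t - 3: f₀=-5, f₁=-7.444444, f₂=-10.777778, f₃=-15, f₄=-20.111111, f₅=-26.111111, f₆=-33.
(h/3)·[f₀ + 4f₁ + 2f₂ + 4f₃ + 2f₄ + 4f₅ + f₆] = 0.111111·(-294) = -32.6667.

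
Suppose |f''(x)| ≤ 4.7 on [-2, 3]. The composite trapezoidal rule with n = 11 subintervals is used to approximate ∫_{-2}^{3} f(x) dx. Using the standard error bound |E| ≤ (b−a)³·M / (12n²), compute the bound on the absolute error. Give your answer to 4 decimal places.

|E| ≤ (5)³·4.7 / (12·11²) = 587.5/1452 = 0.4046.

0.4046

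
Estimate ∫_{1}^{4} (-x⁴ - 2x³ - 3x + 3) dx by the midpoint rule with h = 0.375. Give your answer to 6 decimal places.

-343.597824

h = (4 − 1)/8 = 0.375.
Midpoints m₁,…,m₈ = 1.1875, 1.5625, 1.9375, 2.3125, 2.6875, 3.0625, 3.4375, 3.8125.
f(m₁)=-5.9001617431640625, f(m₂)=-15.2773590087890625, f(m₃)=-31.4506988525390625, f(m₄)=-57.2678375244140625, f(m₅)=-96.0510406494140625, f(m₆)=-151.5971832275390625, f(m₇)=-228.1777496337890625, f(m₈)=-330.5388336181640625.
h·[f(m₁) + f(m₂) + f(m₃) + f(m₄) + f(m₅) + f(m₆) + f(m₇) + f(m₈)] = 0.375·(-916.2608642578125) = -343.597824.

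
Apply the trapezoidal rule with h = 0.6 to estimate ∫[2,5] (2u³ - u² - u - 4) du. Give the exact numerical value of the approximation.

246.6

h = (5 − 2)/5 = 0.6.
Nodes u₀,…,u₅ = 2, 2.6, 3.2, 3.8, 4.4, 5.
f(u) = 2u³ - u² - u - 4: f₀=6, f₁=21.792, f₂=48.096, f₃=87.504, f₄=142.608, f₅=216.
(h/2)·[f₀ + 2f₁ + 2f₂ + 2f₃ + 2f₄ + f₅] = 0.3·(822) = 246.6.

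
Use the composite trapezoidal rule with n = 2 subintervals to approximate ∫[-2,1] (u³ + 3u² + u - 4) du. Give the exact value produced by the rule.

h = (1 − (-2))/2 = 1.5.
Nodes u₀,…,u₂ = -2, -0.5, 1.
f(u) = u³ + 3u² + u - 4: f₀=-2, f₁=-3.875, f₂=1.
(h/2)·[f₀ + 2f₁ + f₂] = 0.75·(-8.75) = -6.5625.

-6.5625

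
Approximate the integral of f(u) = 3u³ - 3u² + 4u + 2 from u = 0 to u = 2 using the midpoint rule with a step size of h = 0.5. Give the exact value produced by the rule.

15.75

h = (2 − 0)/4 = 0.5.
Midpoints m₁,…,m₄ = 0.25, 0.75, 1.25, 1.75.
f(m₁)=2.859375, f(m₂)=4.578125, f(m₃)=8.171875, f(m₄)=15.890625.
h·[f(m₁) + f(m₂) + f(m₃) + f(m₄)] = 0.5·(31.5) = 15.75.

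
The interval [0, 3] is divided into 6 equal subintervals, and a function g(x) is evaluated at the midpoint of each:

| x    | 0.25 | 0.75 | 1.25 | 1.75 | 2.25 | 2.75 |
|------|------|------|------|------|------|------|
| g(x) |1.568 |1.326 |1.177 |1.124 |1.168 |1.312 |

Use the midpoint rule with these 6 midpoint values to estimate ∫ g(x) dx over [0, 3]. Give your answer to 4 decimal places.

3.8375

h = 0.5, n = 6.
h·[y(m₁) + y(m₂) + y(m₃) + y(m₄) + y(m₅) + y(m₆)] = 0.5·(7.675) = 3.8375.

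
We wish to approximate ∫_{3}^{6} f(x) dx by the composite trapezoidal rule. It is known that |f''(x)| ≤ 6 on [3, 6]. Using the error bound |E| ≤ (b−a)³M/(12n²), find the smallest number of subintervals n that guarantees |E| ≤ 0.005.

Need 162/(12n²) ≤ 0.005.
n² ≥ 162/(12·0.005) = 2700 ⇒ n ≥ 51.9615, so the smallest n is 52.

52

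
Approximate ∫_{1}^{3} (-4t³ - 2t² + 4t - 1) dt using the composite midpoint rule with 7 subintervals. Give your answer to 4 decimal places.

-82.9796

h = (3 − 1)/7 = 0.285714.
Midpoints m₁,…,m₇ = 1.142857, 1.428571, 1.714286, 2, 2.285714, 2.571429, 2.857143.
f(m₁)=-5.011662, f(m₂)=-11.029155, f(m₃)=-20.172012, f(m₄)=-33, f(m₅)=-50.072886, f(m₆)=-71.950437, f(m₇)=-99.192420.
h·[f(m₁) + f(m₂) + f(m₃) + f(m₄) + f(m₅) + f(m₆) + f(m₇)] = 0.285714·(-290.428571) = -82.9796.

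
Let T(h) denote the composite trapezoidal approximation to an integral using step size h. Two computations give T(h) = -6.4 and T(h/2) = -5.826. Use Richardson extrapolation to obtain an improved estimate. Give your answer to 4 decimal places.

R = (4·T(h/2) − T(h)) / 3 = (4·(-5.826) − (-6.4))/3 = (-16.904)/3 = -5.6347.

-5.6347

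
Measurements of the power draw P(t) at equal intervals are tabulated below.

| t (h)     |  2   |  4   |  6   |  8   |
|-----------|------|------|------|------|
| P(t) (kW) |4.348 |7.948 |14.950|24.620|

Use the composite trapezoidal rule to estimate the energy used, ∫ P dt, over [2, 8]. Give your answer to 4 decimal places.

h = 2, n = 3.
(h/2)·[y₀ + 2y₁ + 2y₂ + y₃] = 1·(74.764) = 74.7640.

74.7640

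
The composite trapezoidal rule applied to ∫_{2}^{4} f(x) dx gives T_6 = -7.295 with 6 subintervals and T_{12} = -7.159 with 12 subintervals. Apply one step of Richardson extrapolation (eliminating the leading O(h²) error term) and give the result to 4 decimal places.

R = (4·T_{12} − T_6) / 3 = (4·(-7.159) − (-7.295))/3 = (-21.341)/3 = -7.1137.

-7.1137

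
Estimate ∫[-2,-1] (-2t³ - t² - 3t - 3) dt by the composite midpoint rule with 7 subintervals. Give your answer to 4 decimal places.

h = (-1 − (-2))/7 = 0.142857.
Midpoints m₁,…,m₇ = -1.928571, -1.785714, -1.642857, -1.5, -1.357143, -1.214286, -1.071429.
f(m₁)=13.412536, f(m₂)=10.556851, f(m₃)=8.097668, f(m₄)=6, f(m₅)=4.228863, f(m₆)=2.749271, f(m₇)=1.526239.
h·[f(m₁) + f(m₂) + f(m₃) + f(m₄) + f(m₅) + f(m₆) + f(m₇)] = 0.142857·(46.571429) = 6.6531.

6.6531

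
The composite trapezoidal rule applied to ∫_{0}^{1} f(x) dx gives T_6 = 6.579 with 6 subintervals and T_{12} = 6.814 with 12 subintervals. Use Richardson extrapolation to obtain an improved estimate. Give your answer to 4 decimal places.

6.8923

R = (4·T_{12} − T_6) / 3 = (4·6.814 − 6.579)/3 = (20.677)/3 = 6.8923.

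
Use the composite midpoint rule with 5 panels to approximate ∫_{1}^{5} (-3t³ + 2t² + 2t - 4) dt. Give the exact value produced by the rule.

-372

h = (5 − 1)/5 = 0.8.
Midpoints m₁,…,m₅ = 1.4, 2.2, 3, 3.8, 4.6.
f(m₁)=-5.512, f(m₂)=-21.864, f(m₃)=-61, f(m₄)=-132.136, f(m₅)=-244.488.
h·[f(m₁) + f(m₂) + f(m₃) + f(m₄) + f(m₅)] = 0.8·(-465) = -372.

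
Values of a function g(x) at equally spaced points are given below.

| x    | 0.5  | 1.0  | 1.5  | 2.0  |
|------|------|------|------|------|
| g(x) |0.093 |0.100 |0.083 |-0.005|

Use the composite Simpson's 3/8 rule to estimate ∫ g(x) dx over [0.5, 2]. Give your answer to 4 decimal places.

0.1194

h = 0.5, n = 3.
(3h/8)·[y₀ + 3y₁ + 3y₂ + y₃] = 0.1875·(0.637) = 0.1194.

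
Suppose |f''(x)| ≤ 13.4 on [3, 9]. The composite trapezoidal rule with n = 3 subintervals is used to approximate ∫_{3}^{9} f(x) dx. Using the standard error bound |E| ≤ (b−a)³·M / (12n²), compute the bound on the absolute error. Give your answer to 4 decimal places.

26.8000

|E| ≤ (6)³·13.4 / (12·3²) = 2894.4/108 = 26.8000.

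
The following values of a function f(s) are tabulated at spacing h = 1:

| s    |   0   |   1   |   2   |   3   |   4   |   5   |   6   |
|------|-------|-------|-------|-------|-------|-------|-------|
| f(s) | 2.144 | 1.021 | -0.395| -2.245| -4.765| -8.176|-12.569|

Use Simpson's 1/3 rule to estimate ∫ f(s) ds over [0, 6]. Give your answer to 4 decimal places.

h = 1, n = 6.
(h/3)·[y₀ + 4y₁ + 2y₂ + 4y₃ + 2y₄ + 4y₅ + y₆] = 0.333333·(-58.345) = -19.4483.

-19.4483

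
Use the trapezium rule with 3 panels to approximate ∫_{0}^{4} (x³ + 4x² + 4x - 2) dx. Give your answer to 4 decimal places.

185.1852

h = (4 − 0)/3 = 1.333333.
Nodes x₀,…,x₃ = 0, 1.333333, 2.666667, 4.
f(x) = x³ + 4x² + 4x - 2: f₀=-2, f₁=12.814815, f₂=56.074074, f₃=142.
(h/2)·[f₀ + 2f₁ + 2f₂ + f₃] = 0.666667·(277.777778) = 185.1852.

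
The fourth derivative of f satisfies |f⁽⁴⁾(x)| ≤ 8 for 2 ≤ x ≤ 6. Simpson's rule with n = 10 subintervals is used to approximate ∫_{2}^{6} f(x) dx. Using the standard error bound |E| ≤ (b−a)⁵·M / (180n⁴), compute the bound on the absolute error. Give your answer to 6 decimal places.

|E| ≤ (4)⁵·8 / (180·10⁴) = 8192/1800000 = 0.004551.

0.004551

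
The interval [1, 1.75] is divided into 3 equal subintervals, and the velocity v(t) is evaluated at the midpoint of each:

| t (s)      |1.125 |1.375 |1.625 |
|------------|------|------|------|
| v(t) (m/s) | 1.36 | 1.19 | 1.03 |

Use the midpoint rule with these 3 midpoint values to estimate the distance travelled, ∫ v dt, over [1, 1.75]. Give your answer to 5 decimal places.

h = 0.25, n = 3.
h·[y(m₁) + y(m₂) + y(m₃)] = 0.25·(3.58) = 0.89500.

0.89500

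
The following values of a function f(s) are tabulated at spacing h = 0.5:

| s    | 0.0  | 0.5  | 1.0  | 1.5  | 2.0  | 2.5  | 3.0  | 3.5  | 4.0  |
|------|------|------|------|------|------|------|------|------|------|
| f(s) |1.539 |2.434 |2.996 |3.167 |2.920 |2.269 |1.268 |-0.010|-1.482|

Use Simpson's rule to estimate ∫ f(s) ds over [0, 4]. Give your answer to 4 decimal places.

7.6442

h = 0.5, n = 8.
(h/3)·[y₀ + 4y₁ + 2y₂ + 4y₃ + 2y₄ + 4y₅ + 2y₆ + 4y₇ + y₈] = 0.166667·(45.865) = 7.6442.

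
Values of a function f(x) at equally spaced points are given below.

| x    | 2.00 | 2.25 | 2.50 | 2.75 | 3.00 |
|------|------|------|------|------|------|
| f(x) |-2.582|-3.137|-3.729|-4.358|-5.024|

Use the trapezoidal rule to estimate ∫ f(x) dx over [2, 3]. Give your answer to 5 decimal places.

-3.75675

h = 0.25, n = 4.
(h/2)·[y₀ + 2y₁ + 2y₂ + 2y₃ + y₄] = 0.125·(-30.054) = -3.75675.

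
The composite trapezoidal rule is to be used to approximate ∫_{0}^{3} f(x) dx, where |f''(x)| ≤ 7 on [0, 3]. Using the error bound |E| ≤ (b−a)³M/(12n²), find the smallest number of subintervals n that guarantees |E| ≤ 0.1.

13

Need 189/(12n²) ≤ 0.1.
n² ≥ 189/(12·0.1) = 157.5 ⇒ n ≥ 12.5499, so the smallest n is 13.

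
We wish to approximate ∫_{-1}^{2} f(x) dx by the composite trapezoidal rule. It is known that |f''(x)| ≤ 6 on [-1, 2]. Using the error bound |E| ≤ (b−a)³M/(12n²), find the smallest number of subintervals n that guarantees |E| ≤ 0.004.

59

Need 162/(12n²) ≤ 0.004.
n² ≥ 162/(12·0.004) = 3375 ⇒ n ≥ 58.0948, so the smallest n is 59.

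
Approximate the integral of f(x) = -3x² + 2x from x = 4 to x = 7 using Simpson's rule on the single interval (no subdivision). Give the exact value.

-246

S = (b−a)/6 · [f(4) + 4f(5.5) + f(7)] = 0.5·[(-40) + 4·(-79.75) + (-133)] = -246.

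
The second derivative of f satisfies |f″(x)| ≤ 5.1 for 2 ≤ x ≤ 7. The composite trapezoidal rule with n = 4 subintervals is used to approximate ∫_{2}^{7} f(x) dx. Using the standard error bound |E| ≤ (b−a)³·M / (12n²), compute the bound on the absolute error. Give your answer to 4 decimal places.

3.3203

|E| ≤ (5)³·5.1 / (12·4²) = 637.5/192 = 3.3203.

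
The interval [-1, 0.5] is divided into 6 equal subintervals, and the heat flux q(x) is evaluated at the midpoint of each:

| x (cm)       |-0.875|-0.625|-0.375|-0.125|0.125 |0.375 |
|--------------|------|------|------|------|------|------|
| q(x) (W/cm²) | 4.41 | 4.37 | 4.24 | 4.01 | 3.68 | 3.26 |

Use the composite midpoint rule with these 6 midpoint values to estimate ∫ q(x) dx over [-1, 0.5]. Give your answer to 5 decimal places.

5.99250

h = 0.25, n = 6.
h·[y(m₁) + y(m₂) + y(m₃) + y(m₄) + y(m₅) + y(m₆)] = 0.25·(23.97) = 5.99250.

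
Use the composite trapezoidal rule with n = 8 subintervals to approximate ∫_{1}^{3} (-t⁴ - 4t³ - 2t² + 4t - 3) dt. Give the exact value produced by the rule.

h = (3 − 1)/8 = 0.25.
Nodes t₀,…,t₈ = 1, 1.25, 1.5, 1.75, 2, 2.25, 2.5, 2.75, 3.
f(t) = -t⁴ - 4t³ - 2t² + 4t - 3: f₀=-6, f₁=-11.37890625, f₂=-20.0625, f₃=-32.94140625, f₄=-51, f₅=-75.31640625, f₆=-107.0625, f₇=-147.50390625, f₈=-198.
(h/2)·[f₀ + 2f₁ + 2f₂ + 2f₃ + 2f₄ + 2f₅ + 2f₆ + 2f₇ + f₈] = 0.125·(-1094.53125) = -136.81640625.

-136.81640625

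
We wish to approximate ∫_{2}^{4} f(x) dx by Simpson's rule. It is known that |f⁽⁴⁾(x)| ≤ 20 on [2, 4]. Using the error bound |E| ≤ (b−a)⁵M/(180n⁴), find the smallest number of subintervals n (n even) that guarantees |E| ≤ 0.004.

6

Need 640/(180n⁴) ≤ 0.004.
n⁴ ≥ 640/(180·0.004) = 888.889 ⇒ n ≥ 5.4602, so the smallest even n is 6. (n must be even for Simpson's rule.)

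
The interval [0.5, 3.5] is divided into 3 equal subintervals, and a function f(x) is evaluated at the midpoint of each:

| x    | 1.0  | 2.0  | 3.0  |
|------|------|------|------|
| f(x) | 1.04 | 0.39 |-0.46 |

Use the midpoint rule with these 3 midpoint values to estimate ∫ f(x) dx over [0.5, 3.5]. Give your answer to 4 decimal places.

0.9700

h = 1, n = 3.
h·[y(m₁) + y(m₂) + y(m₃)] = 1·(0.97) = 0.9700.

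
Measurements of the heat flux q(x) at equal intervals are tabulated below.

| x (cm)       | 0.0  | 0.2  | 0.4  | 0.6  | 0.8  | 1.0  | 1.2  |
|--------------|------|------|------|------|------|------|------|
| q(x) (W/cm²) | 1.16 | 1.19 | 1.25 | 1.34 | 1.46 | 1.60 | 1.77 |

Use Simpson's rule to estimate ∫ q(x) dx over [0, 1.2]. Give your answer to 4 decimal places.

h = 0.2, n = 6.
(h/3)·[y₀ + 4y₁ + 2y₂ + 4y₃ + 2y₄ + 4y₅ + y₆] = 0.066667·(24.87) = 1.6580.

1.6580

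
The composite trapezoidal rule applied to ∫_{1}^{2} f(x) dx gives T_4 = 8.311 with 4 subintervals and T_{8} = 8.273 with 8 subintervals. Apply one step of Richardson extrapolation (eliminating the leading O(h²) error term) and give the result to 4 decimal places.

8.2603

R = (4·T_{8} − T_4) / 3 = (4·8.273 − 8.311)/3 = (24.781)/3 = 8.2603.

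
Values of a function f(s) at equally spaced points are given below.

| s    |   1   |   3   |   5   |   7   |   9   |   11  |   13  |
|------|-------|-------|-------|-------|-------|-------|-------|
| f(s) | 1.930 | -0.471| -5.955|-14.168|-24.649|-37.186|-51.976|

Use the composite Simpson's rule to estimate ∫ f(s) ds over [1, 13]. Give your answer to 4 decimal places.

-212.3693

h = 2, n = 6.
(h/3)·[y₀ + 4y₁ + 2y₂ + 4y₃ + 2y₄ + 4y₅ + y₆] = 0.666667·(-318.554) = -212.3693.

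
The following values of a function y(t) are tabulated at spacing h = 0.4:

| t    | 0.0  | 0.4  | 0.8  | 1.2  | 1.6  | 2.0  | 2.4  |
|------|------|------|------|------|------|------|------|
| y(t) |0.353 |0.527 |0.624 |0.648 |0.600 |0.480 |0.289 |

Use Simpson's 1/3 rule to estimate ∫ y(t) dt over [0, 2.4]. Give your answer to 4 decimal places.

h = 0.4, n = 6.
(h/3)·[y₀ + 4y₁ + 2y₂ + 4y₃ + 2y₄ + 4y₅ + y₆] = 0.133333·(9.710) = 1.2947.

1.2947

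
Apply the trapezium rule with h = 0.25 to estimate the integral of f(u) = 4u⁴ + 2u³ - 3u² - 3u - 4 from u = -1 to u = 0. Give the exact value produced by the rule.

h = (0 − (-1))/4 = 0.25.
Nodes u₀,…,u₄ = -1, -0.75, -0.5, -0.25, 0.
f(u) = 4u⁴ + 2u³ - 3u² - 3u - 4: f₀=-2, f₁=-3.015625, f₂=-3.25, f₃=-3.453125, f₄=-4.
(h/2)·[f₀ + 2f₁ + 2f₂ + 2f₃ + f₄] = 0.125·(-25.4375) = -3.1796875.

-3.1796875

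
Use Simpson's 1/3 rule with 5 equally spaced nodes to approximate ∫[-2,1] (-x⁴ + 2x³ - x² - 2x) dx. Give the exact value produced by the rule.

h = (1 − (-2))/4 = 0.75.
Nodes x₀,…,x₄ = -2, -1.25, -0.5, 0.25, 1.
f(x) = -x⁴ + 2x³ - x² - 2x: f₀=-32, f₁=-5.41015625, f₂=0.4375, f₃=-0.53515625, f₄=-2.
(h/3)·[f₀ + 4f₁ + 2f₂ + 4f₃ + f₄] = 0.25·(-56.90625) = -14.2265625.

-14.2265625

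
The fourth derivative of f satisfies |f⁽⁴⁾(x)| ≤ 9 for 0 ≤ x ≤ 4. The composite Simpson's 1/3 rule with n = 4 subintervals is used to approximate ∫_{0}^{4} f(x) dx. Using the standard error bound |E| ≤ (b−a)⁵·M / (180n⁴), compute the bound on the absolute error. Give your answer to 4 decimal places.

|E| ≤ (4)⁵·9 / (180·4⁴) = 9216/46080 = 0.2000.

0.2000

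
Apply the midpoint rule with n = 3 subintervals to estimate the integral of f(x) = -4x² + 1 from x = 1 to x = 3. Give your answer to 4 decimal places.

-32.3704

h = (3 − 1)/3 = 0.666667.
Midpoints m₁,…,m₃ = 1.333333, 2, 2.666667.
f(m₁)=-6.111111, f(m₂)=-15, f(m₃)=-27.444444.
h·[f(m₁) + f(m₂) + f(m₃)] = 0.666667·(-48.555556) = -32.3704.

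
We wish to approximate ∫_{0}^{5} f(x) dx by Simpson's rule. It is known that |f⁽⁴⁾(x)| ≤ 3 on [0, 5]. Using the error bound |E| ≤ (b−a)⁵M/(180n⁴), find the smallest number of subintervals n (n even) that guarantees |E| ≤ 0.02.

8

Need 9375/(180n⁴) ≤ 0.02.
n⁴ ≥ 9375/(180·0.02) = 2604.17 ⇒ n ≥ 7.1436, so the smallest even n is 8. (n must be even for Simpson's rule.)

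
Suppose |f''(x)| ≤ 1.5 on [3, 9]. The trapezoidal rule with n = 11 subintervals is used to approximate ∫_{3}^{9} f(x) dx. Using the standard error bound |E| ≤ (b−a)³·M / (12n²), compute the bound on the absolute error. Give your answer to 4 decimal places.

|E| ≤ (6)³·1.5 / (12·11²) = 324/1452 = 0.2231.

0.2231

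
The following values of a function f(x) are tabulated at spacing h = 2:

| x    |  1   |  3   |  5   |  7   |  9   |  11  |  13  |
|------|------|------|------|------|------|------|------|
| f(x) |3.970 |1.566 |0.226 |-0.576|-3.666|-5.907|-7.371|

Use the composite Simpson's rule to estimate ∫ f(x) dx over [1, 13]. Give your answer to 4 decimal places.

h = 2, n = 6.
(h/3)·[y₀ + 4y₁ + 2y₂ + 4y₃ + 2y₄ + 4y₅ + y₆] = 0.666667·(-29.949) = -19.9660.

-19.9660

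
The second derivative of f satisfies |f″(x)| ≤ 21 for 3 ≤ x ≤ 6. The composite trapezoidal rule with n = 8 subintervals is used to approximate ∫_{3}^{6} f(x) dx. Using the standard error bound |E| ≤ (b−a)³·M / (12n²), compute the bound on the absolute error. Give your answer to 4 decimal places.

|E| ≤ (3)³·21 / (12·8²) = 567/768 = 0.7383.

0.7383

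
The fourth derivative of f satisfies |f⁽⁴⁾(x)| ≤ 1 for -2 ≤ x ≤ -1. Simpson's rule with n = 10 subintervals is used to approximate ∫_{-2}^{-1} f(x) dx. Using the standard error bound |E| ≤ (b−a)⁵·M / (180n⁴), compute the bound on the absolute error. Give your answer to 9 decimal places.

|E| ≤ (1)⁵·1 / (180·10⁴) = 1/1800000 = 0.000000556.

0.000000556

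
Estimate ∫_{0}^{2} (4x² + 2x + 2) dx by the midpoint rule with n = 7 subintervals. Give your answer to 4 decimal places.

h = (2 − 0)/7 = 0.285714.
Midpoints m₁,…,m₇ = 0.142857, 0.428571, 0.714286, 1, 1.285714, 1.571429, 1.857143.
f(m₁)=2.367347, f(m₂)=3.591837, f(m₃)=5.469388, f(m₄)=8, f(m₅)=11.183673, f(m₆)=15.020408, f(m₇)=19.510204.
h·[f(m₁) + f(m₂) + f(m₃) + f(m₄) + f(m₅) + f(m₆) + f(m₇)] = 0.285714·(65.142857) = 18.6122.

18.6122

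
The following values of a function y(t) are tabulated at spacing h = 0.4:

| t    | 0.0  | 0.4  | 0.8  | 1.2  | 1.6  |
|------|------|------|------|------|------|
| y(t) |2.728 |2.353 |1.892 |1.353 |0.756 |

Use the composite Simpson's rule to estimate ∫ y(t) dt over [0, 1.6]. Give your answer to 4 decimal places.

2.9456

h = 0.4, n = 4.
(h/3)·[y₀ + 4y₁ + 2y₂ + 4y₃ + y₄] = 0.133333·(22.092) = 2.9456.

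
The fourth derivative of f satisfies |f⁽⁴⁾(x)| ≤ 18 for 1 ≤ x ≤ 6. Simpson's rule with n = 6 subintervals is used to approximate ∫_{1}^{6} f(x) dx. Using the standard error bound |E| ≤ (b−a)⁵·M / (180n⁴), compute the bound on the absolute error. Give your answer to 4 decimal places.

0.2411

|E| ≤ (5)⁵·18 / (180·6⁴) = 56250/233280 = 0.2411.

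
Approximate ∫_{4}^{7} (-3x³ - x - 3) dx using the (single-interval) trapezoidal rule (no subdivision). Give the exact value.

-1857

T = (b−a)/2 · [f(4) + f(7)] = 1.5·[(-199) + (-1039)] = -1857.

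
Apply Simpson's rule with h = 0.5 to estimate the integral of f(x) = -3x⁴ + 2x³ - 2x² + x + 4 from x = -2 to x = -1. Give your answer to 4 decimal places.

-28.2917

h = (-1 − (-2))/2 = 0.5.
Nodes x₀,…,x₂ = -2, -1.5, -1.
f(x) = -3x⁴ + 2x³ - 2x² + x + 4: f₀=-70, f₁=-23.9375, f₂=-4.
(h/3)·[f₀ + 4f₁ + f₂] = 0.166667·(-169.75) = -28.2917.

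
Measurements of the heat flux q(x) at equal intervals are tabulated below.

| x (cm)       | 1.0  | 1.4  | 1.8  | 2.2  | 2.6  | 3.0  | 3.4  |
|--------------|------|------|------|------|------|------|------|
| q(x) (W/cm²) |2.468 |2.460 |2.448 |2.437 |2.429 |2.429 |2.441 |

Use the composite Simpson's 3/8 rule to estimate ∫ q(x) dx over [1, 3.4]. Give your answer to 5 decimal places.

h = 0.4, n = 6.
(3h/8)·[y₀ + 3y₁ + 3y₂ + 2y₃ + 3y₄ + 3y₅ + y₆] = 0.15·(39.081) = 5.86215.

5.86215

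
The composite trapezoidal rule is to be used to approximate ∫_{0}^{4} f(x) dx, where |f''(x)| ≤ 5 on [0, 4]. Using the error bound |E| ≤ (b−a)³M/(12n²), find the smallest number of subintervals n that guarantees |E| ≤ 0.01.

Need 320/(12n²) ≤ 0.01.
n² ≥ 320/(12·0.01) = 2666.67 ⇒ n ≥ 51.6398, so the smallest n is 52.

52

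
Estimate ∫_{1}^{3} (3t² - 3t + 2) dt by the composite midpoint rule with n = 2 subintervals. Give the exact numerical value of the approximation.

17.5

h = (3 − 1)/2 = 1.
Midpoints m₁,…,m₂ = 1.5, 2.5.
f(m₁)=4.25, f(m₂)=13.25.
h·[f(m₁) + f(m₂)] = 1·(17.5) = 17.5.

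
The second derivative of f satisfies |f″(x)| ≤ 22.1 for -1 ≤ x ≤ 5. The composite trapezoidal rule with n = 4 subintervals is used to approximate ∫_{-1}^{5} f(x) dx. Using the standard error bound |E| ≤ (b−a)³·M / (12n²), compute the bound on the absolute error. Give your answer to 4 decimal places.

24.8625

|E| ≤ (6)³·22.1 / (12·4²) = 4773.6/192 = 24.8625.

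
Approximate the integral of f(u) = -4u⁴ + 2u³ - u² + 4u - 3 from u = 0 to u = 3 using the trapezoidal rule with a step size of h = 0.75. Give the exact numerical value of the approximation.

h = (3 − 0)/4 = 0.75.
Nodes u₀,…,u₄ = 0, 0.75, 1.5, 2.25, 3.
f(u) = -4u⁴ + 2u³ - u² + 4u - 3: f₀=-3, f₁=-0.984375, f₂=-12.75, f₃=-78.796875, f₄=-270.
(h/2)·[f₀ + 2f₁ + 2f₂ + 2f₃ + f₄] = 0.375·(-458.0625) = -171.7734375.

-171.7734375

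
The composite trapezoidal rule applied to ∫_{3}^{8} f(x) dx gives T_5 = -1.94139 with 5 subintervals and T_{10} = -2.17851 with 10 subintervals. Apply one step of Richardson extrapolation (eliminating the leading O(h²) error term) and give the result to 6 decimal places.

R = (4·T_{10} − T_5) / 3 = (4·(-2.17851) − (-1.94139))/3 = (-6.77265)/3 = -2.257550.

-2.257550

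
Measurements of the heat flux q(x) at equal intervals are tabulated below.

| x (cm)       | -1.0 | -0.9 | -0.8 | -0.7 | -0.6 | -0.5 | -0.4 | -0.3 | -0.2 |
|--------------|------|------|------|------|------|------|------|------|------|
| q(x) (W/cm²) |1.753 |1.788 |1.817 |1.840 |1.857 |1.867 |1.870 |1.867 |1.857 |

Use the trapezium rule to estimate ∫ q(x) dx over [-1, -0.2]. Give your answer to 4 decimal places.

h = 0.1, n = 8.
(h/2)·[y₀ + 2y₁ + 2y₂ + 2y₃ + 2y₄ + 2y₅ + 2y₆ + 2y₇ + y₈] = 0.05·(29.422) = 1.4711.

1.4711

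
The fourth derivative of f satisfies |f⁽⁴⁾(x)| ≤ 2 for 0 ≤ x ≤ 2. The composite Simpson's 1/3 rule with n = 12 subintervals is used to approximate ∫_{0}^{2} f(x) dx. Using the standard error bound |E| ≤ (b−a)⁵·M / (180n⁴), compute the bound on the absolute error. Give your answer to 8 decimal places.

|E| ≤ (2)⁵·2 / (180·12⁴) = 64/3732480 = 0.00001715.

0.00001715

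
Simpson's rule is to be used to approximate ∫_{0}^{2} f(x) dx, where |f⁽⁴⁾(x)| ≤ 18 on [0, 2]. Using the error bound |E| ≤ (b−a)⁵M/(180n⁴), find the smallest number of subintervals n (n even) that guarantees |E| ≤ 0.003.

6

Need 576/(180n⁴) ≤ 0.003.
n⁴ ≥ 576/(180·0.003) = 1066.67 ⇒ n ≥ 5.7149, so the smallest even n is 6. (n must be even for Simpson's rule.)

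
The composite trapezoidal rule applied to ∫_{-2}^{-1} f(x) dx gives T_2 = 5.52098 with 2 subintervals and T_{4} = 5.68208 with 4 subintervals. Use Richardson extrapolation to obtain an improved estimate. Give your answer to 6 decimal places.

R = (4·T_{4} − T_2) / 3 = (4·5.68208 − 5.52098)/3 = (17.20734)/3 = 5.735780.

5.735780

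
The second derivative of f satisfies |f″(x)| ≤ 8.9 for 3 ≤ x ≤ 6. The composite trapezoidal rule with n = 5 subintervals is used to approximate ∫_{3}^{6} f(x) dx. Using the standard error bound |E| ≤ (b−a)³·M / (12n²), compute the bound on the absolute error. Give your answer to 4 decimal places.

|E| ≤ (3)³·8.9 / (12·5²) = 240.3/300 = 0.8010.

0.8010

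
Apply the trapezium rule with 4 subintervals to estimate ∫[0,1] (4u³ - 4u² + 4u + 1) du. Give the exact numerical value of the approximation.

h = (1 − 0)/4 = 0.25.
Nodes u₀,…,u₄ = 0, 0.25, 0.5, 0.75, 1.
f(u) = 4u³ - 4u² + 4u + 1: f₀=1, f₁=1.8125, f₂=2.5, f₃=3.4375, f₄=5.
(h/2)·[f₀ + 2f₁ + 2f₂ + 2f₃ + f₄] = 0.125·(21.5) = 2.6875.

2.6875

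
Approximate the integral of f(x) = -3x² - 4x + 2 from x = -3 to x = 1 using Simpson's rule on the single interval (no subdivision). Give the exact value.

-4

S = (b−a)/6 · [f(-3) + 4f(-1) + f(1)] = 0.666667·[(-13) + 4·3 + (-5)] = -4.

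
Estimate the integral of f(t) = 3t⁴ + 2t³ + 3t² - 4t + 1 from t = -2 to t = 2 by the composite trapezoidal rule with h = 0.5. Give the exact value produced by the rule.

h = (2 − (-2))/8 = 0.5.
Nodes t₀,…,t₈ = -2, -1.5, -1, -0.5, 0, 0.5, 1, 1.5, 2.
f(t) = 3t⁴ + 2t³ + 3t² - 4t + 1: f₀=53, f₁=22.1875, f₂=9, f₃=3.6875, f₄=1, f₅=0.1875, f₆=5, f₇=23.6875, f₈=69.
(h/2)·[f₀ + 2f₁ + 2f₂ + 2f₃ + 2f₄ + 2f₅ + 2f₆ + 2f₇ + f₈] = 0.25·(251.5) = 62.875.

62.875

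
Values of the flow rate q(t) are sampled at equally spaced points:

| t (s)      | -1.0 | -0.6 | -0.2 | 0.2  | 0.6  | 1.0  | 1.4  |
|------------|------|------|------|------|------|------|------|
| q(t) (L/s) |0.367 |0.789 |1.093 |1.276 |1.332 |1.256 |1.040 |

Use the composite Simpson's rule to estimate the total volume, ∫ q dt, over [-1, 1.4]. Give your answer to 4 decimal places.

2.6055

h = 0.4, n = 6.
(h/3)·[y₀ + 4y₁ + 2y₂ + 4y₃ + 2y₄ + 4y₅ + y₆] = 0.133333·(19.541) = 2.6055.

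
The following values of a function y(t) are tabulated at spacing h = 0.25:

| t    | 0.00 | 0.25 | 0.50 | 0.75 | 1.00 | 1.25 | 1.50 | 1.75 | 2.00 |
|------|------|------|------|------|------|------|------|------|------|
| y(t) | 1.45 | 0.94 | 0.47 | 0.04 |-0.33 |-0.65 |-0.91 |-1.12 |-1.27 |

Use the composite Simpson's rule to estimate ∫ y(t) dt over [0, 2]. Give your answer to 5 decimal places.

h = 0.25, n = 8.
(h/3)·[y₀ + 4y₁ + 2y₂ + 4y₃ + 2y₄ + 4y₅ + 2y₆ + 4y₇ + y₈] = 0.083333·(-4.52) = -0.37667.

-0.37667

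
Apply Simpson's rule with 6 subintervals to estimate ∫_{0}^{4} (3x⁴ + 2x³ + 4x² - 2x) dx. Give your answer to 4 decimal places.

812.0494

h = (4 − 0)/6 = 0.666667.
Nodes x₀,…,x₆ = 0, 0.666667, 1.333333, 2, 2.666667, 3.333333, 4.
f(x) = 3x⁴ + 2x³ + 4x² - 2x: f₀=0, f₁=1.629630, f₂=18.666667, f₃=76, f₄=212.740741, f₅=482.222222, f₆=952.
(h/3)·[f₀ + 4f₁ + 2f₂ + 4f₃ + 2f₄ + 4f₅ + f₆] = 0.222222·(3654.222222) = 812.0494.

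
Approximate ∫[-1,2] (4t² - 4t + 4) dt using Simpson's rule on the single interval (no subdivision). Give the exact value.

S = (b−a)/6 · [f(-1) + 4f(0.5) + f(2)] = 0.5·[12 + 4·3 + 12] = 18.

18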